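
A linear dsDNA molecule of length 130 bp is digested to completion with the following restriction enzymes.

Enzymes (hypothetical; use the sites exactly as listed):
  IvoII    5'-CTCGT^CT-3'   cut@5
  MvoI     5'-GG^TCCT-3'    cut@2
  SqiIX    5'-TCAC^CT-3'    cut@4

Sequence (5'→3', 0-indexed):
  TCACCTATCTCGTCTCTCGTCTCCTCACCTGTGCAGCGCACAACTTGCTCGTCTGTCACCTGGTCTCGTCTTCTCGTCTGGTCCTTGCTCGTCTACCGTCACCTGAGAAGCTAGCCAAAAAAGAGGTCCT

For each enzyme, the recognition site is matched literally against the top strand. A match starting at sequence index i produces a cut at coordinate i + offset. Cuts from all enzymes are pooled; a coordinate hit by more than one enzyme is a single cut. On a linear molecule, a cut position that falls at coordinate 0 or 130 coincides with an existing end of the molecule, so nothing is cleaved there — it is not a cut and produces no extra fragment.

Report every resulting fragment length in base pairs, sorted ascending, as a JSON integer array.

[4,4,4,7,7,8,8,9,10,10,11,24,24]

Site scan:
  IvoII (CTCGTCT, off=5): starts [8, 15, 47, 64, 72, 87] → cuts [13, 20, 52, 69, 77, 92]
  MvoI (GGTCCT, off=2): starts [79, 124] → cuts [81, 126]
  SqiIX (TCACCT, off=4): starts [0, 24, 55, 98] → cuts [4, 28, 59, 102]

Pooled cuts: [4, 13, 20, 28, 52, 59, 69, 77, 81, 92, 102, 126]

Fragment lengths:
  [0,4): 4 bp
  [4,13): 9 bp
  [13,20): 7 bp
  [20,28): 8 bp
  [28,52): 24 bp
  [52,59): 7 bp
  [59,69): 10 bp
  [69,77): 8 bp
  [77,81): 4 bp
  [81,92): 11 bp
  [92,102): 10 bp
  [102,126): 24 bp
  [126,130): 4 bp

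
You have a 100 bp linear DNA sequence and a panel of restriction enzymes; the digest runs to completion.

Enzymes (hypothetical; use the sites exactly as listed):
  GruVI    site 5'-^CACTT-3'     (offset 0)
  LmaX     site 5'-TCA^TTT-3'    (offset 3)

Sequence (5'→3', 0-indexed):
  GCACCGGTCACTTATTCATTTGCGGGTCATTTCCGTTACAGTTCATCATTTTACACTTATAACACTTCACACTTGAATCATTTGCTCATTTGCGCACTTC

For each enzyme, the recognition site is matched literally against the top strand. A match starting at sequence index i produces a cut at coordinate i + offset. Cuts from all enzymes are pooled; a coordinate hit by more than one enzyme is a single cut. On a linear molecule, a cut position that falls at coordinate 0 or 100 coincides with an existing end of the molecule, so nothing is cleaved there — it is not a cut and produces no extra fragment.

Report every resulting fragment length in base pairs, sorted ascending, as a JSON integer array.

Scan for sites:
  GruVI CACTT/0: at [8, 53, 62, 69, 94] ⇒ [8, 53, 62, 69, 94]
  LmaX TCATTT/3: at [15, 26, 45, 77, 85] ⇒ [18, 29, 48, 80, 88]

All cut coordinates (distinct, sorted): [8, 18, 29, 48, 53, 62, 69, 80, 88, 94]

Fragments:
  [0,8): 8 bp
  [8,18): 10 bp
  [18,29): 11 bp
  [29,48): 19 bp
  [48,53): 5 bp
  [53,62): 9 bp
  [62,69): 7 bp
  [69,80): 11 bp
  [80,88): 8 bp
  [88,94): 6 bp
  [94,100): 6 bp

[5,6,6,7,8,8,9,10,11,11,19]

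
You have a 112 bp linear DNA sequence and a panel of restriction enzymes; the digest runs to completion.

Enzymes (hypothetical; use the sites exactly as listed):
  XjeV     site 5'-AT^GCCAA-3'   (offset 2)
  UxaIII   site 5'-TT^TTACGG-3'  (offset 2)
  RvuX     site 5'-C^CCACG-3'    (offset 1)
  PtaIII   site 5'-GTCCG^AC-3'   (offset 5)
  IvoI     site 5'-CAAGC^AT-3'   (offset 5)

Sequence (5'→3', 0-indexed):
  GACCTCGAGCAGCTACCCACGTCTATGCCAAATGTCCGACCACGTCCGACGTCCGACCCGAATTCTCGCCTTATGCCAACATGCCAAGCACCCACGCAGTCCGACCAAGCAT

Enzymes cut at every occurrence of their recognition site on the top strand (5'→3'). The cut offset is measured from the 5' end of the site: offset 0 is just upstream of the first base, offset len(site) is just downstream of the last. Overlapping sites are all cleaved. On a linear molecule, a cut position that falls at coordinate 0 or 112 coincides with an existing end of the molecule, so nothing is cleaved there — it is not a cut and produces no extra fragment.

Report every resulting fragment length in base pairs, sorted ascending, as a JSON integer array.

[2,7,7,8,9,10,10,12,12,16,19]

Per-enzyme occurrences:
  XjeV ATGCCAA/2: at [24, 72, 80] ⇒ [26, 74, 82]
  UxaIII (TTTTACGG, off=2): no sites
  RvuX CCCACG/1: at [15, 90] ⇒ [16, 91]
  PtaIII GTCCGAC/5: at [33, 43, 50, 98] ⇒ [38, 48, 55, 103]
  IvoI CAAGCAT/5: at [105] ⇒ [110]

All cut coordinates (distinct, sorted): [16, 26, 38, 48, 55, 74, 82, 91, 103, 110]

Fragments:
  [0,16): 16 bp
  [16,26): 10 bp
  [26,38): 12 bp
  [38,48): 10 bp
  [48,55): 7 bp
  [55,74): 19 bp
  [74,82): 8 bp
  [82,91): 9 bp
  [91,103): 12 bp
  [103,110): 7 bp
  [110,112): 2 bp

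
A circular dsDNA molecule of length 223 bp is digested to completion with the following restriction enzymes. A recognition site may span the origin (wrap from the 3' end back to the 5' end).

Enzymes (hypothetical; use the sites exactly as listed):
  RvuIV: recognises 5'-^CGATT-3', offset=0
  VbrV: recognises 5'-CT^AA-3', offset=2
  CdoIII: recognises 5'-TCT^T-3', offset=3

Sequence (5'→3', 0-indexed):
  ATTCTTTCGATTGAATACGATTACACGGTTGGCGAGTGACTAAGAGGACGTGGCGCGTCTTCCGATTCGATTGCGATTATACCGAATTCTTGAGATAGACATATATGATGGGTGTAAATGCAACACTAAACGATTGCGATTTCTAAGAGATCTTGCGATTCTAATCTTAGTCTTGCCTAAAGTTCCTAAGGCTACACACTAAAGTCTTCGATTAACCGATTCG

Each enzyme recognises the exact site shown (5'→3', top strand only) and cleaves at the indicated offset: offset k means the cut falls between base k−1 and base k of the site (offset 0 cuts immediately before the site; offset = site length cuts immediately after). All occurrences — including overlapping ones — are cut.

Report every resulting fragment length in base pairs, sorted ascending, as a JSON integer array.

[1,2,2,2,3,5,5,5,5,6,6,6,7,7,7,8,8,9,9,10,13,17,19,24,37]

Scan for sites:
  RvuIV (CGATT, off=0): starts [7, 17, 62, 67, 73, 130, 136, 155, 208, 216, 221] → cuts [7, 17, 62, 67, 73, 130, 136, 155, 208, 216, 221]
  VbrV (CTAA, off=2): starts [39, 125, 142, 160, 176, 185, 198] → cuts [41, 127, 144, 162, 178, 187, 200]
  CdoIII (TCTT, off=3): starts [2, 57, 87, 150, 164, 170, 204] → cuts [5, 60, 90, 153, 167, 173, 207]

Pooled cuts: [5, 7, 17, 41, 60, 62, 67, 73, 90, 127, 130, 136, 144, 153, 155, 162, 167, 173, 178, 187, 200, 207, 208, 216, 221]

Fragment lengths:
  5→7: 2 bp
  7→17: 10 bp
  17→41: 24 bp
  41→60: 19 bp
  60→62: 2 bp
  62→67: 5 bp
  67→73: 6 bp
  73→90: 17 bp
  90→127: 37 bp
  127→130: 3 bp
  130→136: 6 bp
  136→144: 8 bp
  144→153: 9 bp
  153→155: 2 bp
  155→162: 7 bp
  162→167: 5 bp
  167→173: 6 bp
  173→178: 5 bp
  178→187: 9 bp
  187→200: 13 bp
  200→207: 7 bp
  207→208: 1 bp
  208→216: 8 bp
  216→221: 5 bp
  221→5 (wrap): 223-221+5 = 7 bp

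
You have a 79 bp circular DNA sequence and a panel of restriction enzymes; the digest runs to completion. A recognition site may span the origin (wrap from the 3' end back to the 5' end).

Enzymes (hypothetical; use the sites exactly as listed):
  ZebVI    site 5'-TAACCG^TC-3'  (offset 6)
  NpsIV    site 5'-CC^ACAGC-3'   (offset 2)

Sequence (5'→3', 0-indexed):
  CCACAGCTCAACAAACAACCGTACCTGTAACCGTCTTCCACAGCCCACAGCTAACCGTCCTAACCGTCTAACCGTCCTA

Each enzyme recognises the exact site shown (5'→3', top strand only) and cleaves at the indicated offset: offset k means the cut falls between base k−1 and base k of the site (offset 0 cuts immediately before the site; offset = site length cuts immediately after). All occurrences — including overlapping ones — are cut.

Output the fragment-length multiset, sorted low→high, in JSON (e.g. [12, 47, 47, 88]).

Scan for sites:
  ZebVI TAACCGTC/6: at [27, 51, 60, 68] ⇒ [33, 57, 66, 74]
  NpsIV CCACAGC/2: at [0, 37, 44] ⇒ [2, 39, 46]

Pooled cuts: [2, 33, 39, 46, 57, 66, 74]

Fragments:
  2→33: 31 bp
  33→39: 6 bp
  39→46: 7 bp
  46→57: 11 bp
  57→66: 9 bp
  66→74: 8 bp
  74→2 (wrap): 79-74+2 = 7 bp

[6,7,7,8,9,11,31]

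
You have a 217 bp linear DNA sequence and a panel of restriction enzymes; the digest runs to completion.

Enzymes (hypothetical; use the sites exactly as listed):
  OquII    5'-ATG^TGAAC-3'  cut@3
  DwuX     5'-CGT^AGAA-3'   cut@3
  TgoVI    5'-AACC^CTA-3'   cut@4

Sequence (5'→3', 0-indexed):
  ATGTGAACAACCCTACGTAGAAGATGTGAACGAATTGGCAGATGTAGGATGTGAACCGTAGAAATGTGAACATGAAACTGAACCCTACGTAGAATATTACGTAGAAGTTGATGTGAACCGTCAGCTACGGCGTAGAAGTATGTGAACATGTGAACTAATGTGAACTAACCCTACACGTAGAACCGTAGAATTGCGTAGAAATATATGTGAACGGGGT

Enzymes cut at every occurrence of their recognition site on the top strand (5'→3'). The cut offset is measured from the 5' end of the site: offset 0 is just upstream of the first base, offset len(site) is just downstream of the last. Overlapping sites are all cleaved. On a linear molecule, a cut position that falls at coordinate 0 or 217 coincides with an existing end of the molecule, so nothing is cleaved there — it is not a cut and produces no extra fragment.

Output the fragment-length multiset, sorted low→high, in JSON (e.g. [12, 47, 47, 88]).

[3,6,6,7,8,8,8,8,8,9,9,10,10,10,10,11,11,12,18,20,25]

Per-enzyme occurrences:
  OquII (ATGTGAAC, off=3): starts [0, 23, 48, 63, 110, 139, 147, 157, 204] → cuts [3, 26, 51, 66, 113, 142, 150, 160, 207]
  DwuX (CGTAGAA, off=3): starts [15, 56, 87, 99, 130, 175, 183, 193] → cuts [18, 59, 90, 102, 133, 178, 186, 196]
  TgoVI (AACCCTA, off=4): starts [8, 80, 166] → cuts [12, 84, 170]

Pooled cuts: [3, 12, 18, 26, 51, 59, 66, 84, 90, 102, 113, 133, 142, 150, 160, 170, 178, 186, 196, 207]

Fragment lengths:
  [0,3): 3 bp
  [3,12): 9 bp
  [12,18): 6 bp
  [18,26): 8 bp
  [26,51): 25 bp
  [51,59): 8 bp
  [59,66): 7 bp
  [66,84): 18 bp
  [84,90): 6 bp
  [90,102): 12 bp
  [102,113): 11 bp
  [113,133): 20 bp
  [133,142): 9 bp
  [142,150): 8 bp
  [150,160): 10 bp
  [160,170): 10 bp
  [170,178): 8 bp
  [178,186): 8 bp
  [186,196): 10 bp
  [196,207): 11 bp
  [207,217): 10 bp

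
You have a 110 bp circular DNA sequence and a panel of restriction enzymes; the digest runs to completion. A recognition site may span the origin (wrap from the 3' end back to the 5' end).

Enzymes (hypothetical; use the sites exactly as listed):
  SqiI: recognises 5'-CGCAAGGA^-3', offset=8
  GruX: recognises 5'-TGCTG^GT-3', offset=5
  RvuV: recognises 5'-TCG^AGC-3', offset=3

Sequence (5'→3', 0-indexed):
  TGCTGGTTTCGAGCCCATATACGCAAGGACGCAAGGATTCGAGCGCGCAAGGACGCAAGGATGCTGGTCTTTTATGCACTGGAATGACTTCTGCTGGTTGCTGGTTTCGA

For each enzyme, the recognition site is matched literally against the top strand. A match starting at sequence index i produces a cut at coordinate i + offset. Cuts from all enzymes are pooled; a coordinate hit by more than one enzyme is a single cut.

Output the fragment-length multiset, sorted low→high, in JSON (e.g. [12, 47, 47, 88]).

[4,5,6,7,8,8,12,12,18,30]

Scan for sites:
  SqiI CGCAAGGA/8: at [21, 29, 45, 53] ⇒ [29, 37, 53, 61]
  GruX TGCTGGT/5: at [0, 61, 91, 98] ⇒ [5, 66, 96, 103]
  RvuV TCGAGC/3: at [8, 38] ⇒ [11, 41]

All cut coordinates (distinct, sorted): [5, 11, 29, 37, 41, 53, 61, 66, 96, 103]

Fragments:
  5→11: 6 bp
  11→29: 18 bp
  29→37: 8 bp
  37→41: 4 bp
  41→53: 12 bp
  53→61: 8 bp
  61→66: 5 bp
  66→96: 30 bp
  96→103: 7 bp
  103→5 (wrap): 110-103+5 = 12 bp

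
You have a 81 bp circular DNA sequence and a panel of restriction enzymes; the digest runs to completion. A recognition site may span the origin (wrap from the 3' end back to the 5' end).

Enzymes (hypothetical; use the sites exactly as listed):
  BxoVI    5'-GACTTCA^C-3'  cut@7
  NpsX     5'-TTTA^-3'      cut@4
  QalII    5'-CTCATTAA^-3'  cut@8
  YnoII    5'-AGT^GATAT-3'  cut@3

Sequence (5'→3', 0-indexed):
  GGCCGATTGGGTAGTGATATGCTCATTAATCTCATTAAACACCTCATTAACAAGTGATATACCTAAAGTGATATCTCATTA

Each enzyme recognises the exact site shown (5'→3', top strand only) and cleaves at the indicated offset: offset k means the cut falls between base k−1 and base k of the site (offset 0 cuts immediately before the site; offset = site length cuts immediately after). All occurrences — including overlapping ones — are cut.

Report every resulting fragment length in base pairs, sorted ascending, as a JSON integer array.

Per-enzyme occurrences:
  BxoVI (GACTTCAC, off=7): no sites
  NpsX (TTTA, off=4): no sites
  QalII (CTCATTAA, off=8): starts [21, 30, 42] → cuts [29, 38, 50]
  YnoII (AGTGATAT, off=3): starts [12, 52, 66] → cuts [15, 55, 69]

All cut coordinates (distinct, sorted): [15, 29, 38, 50, 55, 69]

Fragment lengths:
  15→29: 14 bp
  29→38: 9 bp
  38→50: 12 bp
  50→55: 5 bp
  55→69: 14 bp
  69→15 (wrap): 81-69+15 = 27 bp

[5,9,12,14,14,27]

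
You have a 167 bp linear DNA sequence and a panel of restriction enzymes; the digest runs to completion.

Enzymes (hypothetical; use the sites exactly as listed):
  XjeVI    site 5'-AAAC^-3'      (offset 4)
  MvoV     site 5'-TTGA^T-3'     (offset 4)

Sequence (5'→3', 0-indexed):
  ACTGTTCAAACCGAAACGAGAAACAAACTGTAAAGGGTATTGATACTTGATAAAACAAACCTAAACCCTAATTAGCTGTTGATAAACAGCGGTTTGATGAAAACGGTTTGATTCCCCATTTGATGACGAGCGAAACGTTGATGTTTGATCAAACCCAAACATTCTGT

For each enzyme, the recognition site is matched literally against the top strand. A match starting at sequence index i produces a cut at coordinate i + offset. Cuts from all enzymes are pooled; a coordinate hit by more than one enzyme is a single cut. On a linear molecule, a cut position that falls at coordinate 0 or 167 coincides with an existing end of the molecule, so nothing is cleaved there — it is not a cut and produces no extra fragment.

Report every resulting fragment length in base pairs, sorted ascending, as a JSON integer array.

Per-enzyme occurrences:
  XjeVI AAAC/4: at [7, 13, 20, 24, 52, 56, 62, 83, 100, 132, 150, 156] ⇒ [11, 17, 24, 28, 56, 60, 66, 87, 104, 136, 154, 160]
  MvoV TTGAT/4: at [39, 46, 78, 93, 107, 119, 137, 144] ⇒ [43, 50, 82, 97, 111, 123, 141, 148]

All cut coordinates (distinct, sorted): [11, 17, 24, 28, 43, 50, 56, 60, 66, 82, 87, 97, 104, 111, 123, 136, 141, 148, 154, 160]

Fragments:
  [0,11): 11 bp
  [11,17): 6 bp
  [17,24): 7 bp
  [24,28): 4 bp
  [28,43): 15 bp
  [43,50): 7 bp
  [50,56): 6 bp
  [56,60): 4 bp
  [60,66): 6 bp
  [66,82): 16 bp
  [82,87): 5 bp
  [87,97): 10 bp
  [97,104): 7 bp
  [104,111): 7 bp
  [111,123): 12 bp
  [123,136): 13 bp
  [136,141): 5 bp
  [141,148): 7 bp
  [148,154): 6 bp
  [154,160): 6 bp
  [160,167): 7 bp

[4,4,5,5,6,6,6,6,6,7,7,7,7,7,7,10,11,12,13,15,16]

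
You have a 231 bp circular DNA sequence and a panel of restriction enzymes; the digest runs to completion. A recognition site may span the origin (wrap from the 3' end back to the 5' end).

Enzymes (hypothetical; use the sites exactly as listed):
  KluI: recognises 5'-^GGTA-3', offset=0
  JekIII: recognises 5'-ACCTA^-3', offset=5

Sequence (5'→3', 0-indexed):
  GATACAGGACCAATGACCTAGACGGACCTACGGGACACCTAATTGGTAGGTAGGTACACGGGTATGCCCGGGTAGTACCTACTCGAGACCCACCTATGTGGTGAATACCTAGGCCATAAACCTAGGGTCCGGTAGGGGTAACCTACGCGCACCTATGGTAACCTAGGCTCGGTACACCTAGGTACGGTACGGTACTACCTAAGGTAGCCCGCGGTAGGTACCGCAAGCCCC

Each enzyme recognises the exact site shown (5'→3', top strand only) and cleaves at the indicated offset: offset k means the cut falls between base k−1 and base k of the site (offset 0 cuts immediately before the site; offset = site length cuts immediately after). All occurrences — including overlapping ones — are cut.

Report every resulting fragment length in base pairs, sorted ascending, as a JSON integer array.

Scan for sites:
  KluI GGTA/0: at [44, 48, 52, 60, 70, 130, 136, 156, 170, 180, 185, 190, 202, 212, 216] ⇒ [44, 48, 52, 60, 70, 130, 136, 156, 170, 180, 185, 190, 202, 212, 216]
  JekIII ACCTA/5: at [15, 25, 36, 76, 91, 106, 119, 140, 150, 160, 175, 196] ⇒ [20, 30, 41, 81, 96, 111, 124, 145, 155, 165, 180, 201]

All cut coordinates (distinct, sorted): [20, 30, 41, 44, 48, 52, 60, 70, 81, 96, 111, 124, 130, 136, 145, 155, 156, 165, 170, 180, 185, 190, 201, 202, 212, 216]

Fragments:
  20→30: 10 bp
  30→41: 11 bp
  41→44: 3 bp
  44→48: 4 bp
  48→52: 4 bp
  52→60: 8 bp
  60→70: 10 bp
  70→81: 11 bp
  81→96: 15 bp
  96→111: 15 bp
  111→124: 13 bp
  124→130: 6 bp
  130→136: 6 bp
  136→145: 9 bp
  145→155: 10 bp
  155→156: 1 bp
  156→165: 9 bp
  165→170: 5 bp
  170→180: 10 bp
  180→185: 5 bp
  185→190: 5 bp
  190→201: 11 bp
  201→202: 1 bp
  202→212: 10 bp
  212→216: 4 bp
  216→20 (wrap): 231-216+20 = 35 bp

[1,1,3,4,4,4,5,5,5,6,6,8,9,9,10,10,10,10,10,11,11,11,13,15,15,35]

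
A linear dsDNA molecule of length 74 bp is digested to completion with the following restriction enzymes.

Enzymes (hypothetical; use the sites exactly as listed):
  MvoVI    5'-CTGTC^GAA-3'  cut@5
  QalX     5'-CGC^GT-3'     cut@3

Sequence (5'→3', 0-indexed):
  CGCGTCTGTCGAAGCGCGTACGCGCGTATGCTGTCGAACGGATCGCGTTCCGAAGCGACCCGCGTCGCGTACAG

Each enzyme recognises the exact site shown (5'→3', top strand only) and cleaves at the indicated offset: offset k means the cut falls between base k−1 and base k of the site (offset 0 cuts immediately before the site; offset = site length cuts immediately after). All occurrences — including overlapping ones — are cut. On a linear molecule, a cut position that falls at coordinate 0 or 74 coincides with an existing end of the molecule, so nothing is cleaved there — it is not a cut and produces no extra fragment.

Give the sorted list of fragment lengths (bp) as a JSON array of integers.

Per-enzyme occurrences:
  MvoVI (CTGTCGAA, off=5): starts [5, 30] → cuts [10, 35]
  QalX (CGCGT, off=3): starts [0, 14, 22, 43, 60, 65] → cuts [3, 17, 25, 46, 63, 68]

Pooled cuts: [3, 10, 17, 25, 35, 46, 63, 68]

Fragment lengths:
  [0,3): 3 bp
  [3,10): 7 bp
  [10,17): 7 bp
  [17,25): 8 bp
  [25,35): 10 bp
  [35,46): 11 bp
  [46,63): 17 bp
  [63,68): 5 bp
  [68,74): 6 bp

[3,5,6,7,7,8,10,11,17]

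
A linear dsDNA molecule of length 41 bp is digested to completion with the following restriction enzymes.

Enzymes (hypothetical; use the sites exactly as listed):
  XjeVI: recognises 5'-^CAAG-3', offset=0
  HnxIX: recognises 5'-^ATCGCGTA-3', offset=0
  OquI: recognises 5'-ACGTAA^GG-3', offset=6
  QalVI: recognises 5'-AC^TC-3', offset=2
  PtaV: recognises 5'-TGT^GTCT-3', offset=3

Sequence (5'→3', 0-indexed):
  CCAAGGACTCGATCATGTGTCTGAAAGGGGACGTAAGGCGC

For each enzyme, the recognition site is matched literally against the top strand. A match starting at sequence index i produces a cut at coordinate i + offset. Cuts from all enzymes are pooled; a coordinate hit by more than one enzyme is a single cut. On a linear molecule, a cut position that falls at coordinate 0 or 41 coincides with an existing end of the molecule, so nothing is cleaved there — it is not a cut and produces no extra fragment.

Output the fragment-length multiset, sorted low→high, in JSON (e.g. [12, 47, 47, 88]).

Site scan:
  XjeVI (CAAG, off=0): starts [1] → cuts [1]
  HnxIX (ATCGCGTA, off=0): no sites
  OquI (ACGTAAGG, off=6): starts [30] → cuts [36]
  QalVI (ACTC, off=2): starts [6] → cuts [8]
  PtaV (TGTGTCT, off=3): starts [15] → cuts [18]

All cut coordinates (distinct, sorted): [1, 8, 18, 36]

Fragments:
  [0,1): 1 bp
  [1,8): 7 bp
  [8,18): 10 bp
  [18,36): 18 bp
  [36,41): 5 bp

[1,5,7,10,18]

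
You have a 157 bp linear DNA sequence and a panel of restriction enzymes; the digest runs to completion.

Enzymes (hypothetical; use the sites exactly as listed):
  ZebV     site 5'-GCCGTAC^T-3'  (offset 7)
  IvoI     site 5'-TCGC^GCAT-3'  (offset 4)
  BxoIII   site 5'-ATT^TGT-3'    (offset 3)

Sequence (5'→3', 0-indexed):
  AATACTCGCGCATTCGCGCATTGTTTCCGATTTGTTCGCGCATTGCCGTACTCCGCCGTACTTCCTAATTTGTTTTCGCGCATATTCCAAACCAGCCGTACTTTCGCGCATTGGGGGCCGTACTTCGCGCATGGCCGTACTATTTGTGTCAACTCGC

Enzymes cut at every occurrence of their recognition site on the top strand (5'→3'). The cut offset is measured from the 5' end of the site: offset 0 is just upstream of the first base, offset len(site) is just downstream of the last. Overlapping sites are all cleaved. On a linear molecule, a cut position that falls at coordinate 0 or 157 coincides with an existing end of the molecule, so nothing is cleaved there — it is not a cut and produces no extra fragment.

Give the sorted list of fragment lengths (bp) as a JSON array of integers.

Scan for sites:
  ZebV GCCGTACT/7: at [44, 54, 94, 116, 133] ⇒ [51, 61, 101, 123, 140]
  IvoI TCGCGCAT/4: at [5, 13, 35, 75, 103, 124] ⇒ [9, 17, 39, 79, 107, 128]
  BxoIII ATTTGT/3: at [29, 67, 141] ⇒ [32, 70, 144]

Pooled cuts: [9, 17, 32, 39, 51, 61, 70, 79, 101, 107, 123, 128, 140, 144]

Fragment lengths:
  [0,9): 9 bp
  [9,17): 8 bp
  [17,32): 15 bp
  [32,39): 7 bp
  [39,51): 12 bp
  [51,61): 10 bp
  [61,70): 9 bp
  [70,79): 9 bp
  [79,101): 22 bp
  [101,107): 6 bp
  [107,123): 16 bp
  [123,128): 5 bp
  [128,140): 12 bp
  [140,144): 4 bp
  [144,157): 13 bp

[4,5,6,7,8,9,9,9,10,12,12,13,15,16,22]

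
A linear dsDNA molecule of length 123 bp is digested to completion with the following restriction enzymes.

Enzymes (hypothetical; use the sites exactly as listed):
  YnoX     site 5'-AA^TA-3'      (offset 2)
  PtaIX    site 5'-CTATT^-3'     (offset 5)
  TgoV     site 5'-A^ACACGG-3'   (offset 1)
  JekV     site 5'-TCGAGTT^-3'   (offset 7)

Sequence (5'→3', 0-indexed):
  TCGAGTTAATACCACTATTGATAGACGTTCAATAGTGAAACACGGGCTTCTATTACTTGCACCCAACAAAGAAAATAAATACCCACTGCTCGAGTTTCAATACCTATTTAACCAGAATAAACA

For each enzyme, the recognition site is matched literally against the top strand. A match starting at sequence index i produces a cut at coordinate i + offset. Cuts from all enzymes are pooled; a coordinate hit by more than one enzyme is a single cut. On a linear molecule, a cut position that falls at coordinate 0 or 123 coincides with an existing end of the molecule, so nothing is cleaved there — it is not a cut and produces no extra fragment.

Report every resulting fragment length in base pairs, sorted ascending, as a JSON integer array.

Per-enzyme occurrences:
  YnoX (AATA, off=2): starts [7, 30, 73, 77, 98, 115] → cuts [9, 32, 75, 79, 100, 117]
  PtaIX (CTATT, off=5): starts [14, 49, 103] → cuts [19, 54, 108]
  TgoV (AACACGG, off=1): starts [38] → cuts [39]
  JekV (TCGAGTT, off=7): starts [0, 89] → cuts [7, 96]

Pooled cuts: [7, 9, 19, 32, 39, 54, 75, 79, 96, 100, 108, 117]

Fragments:
  [0,7): 7 bp
  [7,9): 2 bp
  [9,19): 10 bp
  [19,32): 13 bp
  [32,39): 7 bp
  [39,54): 15 bp
  [54,75): 21 bp
  [75,79): 4 bp
  [79,96): 17 bp
  [96,100): 4 bp
  [100,108): 8 bp
  [108,117): 9 bp
  [117,123): 6 bp

[2,4,4,6,7,7,8,9,10,13,15,17,21]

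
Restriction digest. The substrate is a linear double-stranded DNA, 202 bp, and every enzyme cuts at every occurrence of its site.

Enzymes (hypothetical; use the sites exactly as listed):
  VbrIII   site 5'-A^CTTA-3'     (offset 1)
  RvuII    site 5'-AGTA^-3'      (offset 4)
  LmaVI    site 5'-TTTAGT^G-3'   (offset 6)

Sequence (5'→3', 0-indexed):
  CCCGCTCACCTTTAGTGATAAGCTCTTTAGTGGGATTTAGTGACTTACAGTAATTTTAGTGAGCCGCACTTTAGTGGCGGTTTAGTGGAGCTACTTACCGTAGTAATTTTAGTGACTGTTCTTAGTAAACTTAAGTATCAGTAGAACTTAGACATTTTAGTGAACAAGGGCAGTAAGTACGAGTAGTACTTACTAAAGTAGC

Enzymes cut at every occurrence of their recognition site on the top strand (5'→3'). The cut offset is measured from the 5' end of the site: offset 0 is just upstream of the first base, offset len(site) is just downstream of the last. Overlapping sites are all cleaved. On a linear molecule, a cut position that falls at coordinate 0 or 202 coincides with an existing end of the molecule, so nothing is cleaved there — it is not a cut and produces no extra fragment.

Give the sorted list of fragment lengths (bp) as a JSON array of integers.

Site scan:
  VbrIII (ACTTA, off=1): starts [42, 92, 128, 145, 187] → cuts [43, 93, 129, 146, 188]
  RvuII (AGTA, off=4): starts [48, 101, 123, 133, 139, 171, 175, 181, 184, 196] → cuts [52, 105, 127, 137, 143, 175, 179, 185, 188, 200]
  LmaVI (TTTAGTG, off=6): starts [10, 25, 35, 54, 69, 80, 107, 155] → cuts [16, 31, 41, 60, 75, 86, 113, 161]

Pooled cuts: [16, 31, 41, 43, 52, 60, 75, 86, 93, 105, 113, 127, 129, 137, 143, 146, 161, 175, 179, 185, 188, 200]

Fragment lengths:
  [0,16): 16 bp
  [16,31): 15 bp
  [31,41): 10 bp
  [41,43): 2 bp
  [43,52): 9 bp
  [52,60): 8 bp
  [60,75): 15 bp
  [75,86): 11 bp
  [86,93): 7 bp
  [93,105): 12 bp
  [105,113): 8 bp
  [113,127): 14 bp
  [127,129): 2 bp
  [129,137): 8 bp
  [137,143): 6 bp
  [143,146): 3 bp
  [146,161): 15 bp
  [161,175): 14 bp
  [175,179): 4 bp
  [179,185): 6 bp
  [185,188): 3 bp
  [188,200): 12 bp
  [200,202): 2 bp

[2,2,2,3,3,4,6,6,7,8,8,8,9,10,11,12,12,14,14,15,15,15,16]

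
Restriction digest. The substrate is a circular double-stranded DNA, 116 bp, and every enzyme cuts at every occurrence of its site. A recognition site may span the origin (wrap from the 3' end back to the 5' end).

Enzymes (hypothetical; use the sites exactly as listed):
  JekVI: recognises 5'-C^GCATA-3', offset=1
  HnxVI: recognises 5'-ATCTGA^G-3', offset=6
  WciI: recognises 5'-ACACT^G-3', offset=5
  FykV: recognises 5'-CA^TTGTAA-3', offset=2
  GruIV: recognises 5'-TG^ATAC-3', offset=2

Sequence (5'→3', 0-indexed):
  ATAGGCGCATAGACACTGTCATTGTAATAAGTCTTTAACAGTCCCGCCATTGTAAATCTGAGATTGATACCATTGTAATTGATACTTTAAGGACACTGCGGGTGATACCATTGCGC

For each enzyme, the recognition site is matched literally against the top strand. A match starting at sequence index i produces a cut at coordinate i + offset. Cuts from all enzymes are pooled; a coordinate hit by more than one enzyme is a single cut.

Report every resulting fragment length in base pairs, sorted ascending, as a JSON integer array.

[4,5,6,7,8,9,10,11,12,16,28]

Site scan:
  JekVI CGCATA/1: at [5, 113] ⇒ [6, 114]
  HnxVI ATCTGAG/6: at [55] ⇒ [61]
  WciI ACACTG/5: at [12, 92] ⇒ [17, 97]
  FykV CATTGTAA/2: at [19, 47, 70] ⇒ [21, 49, 72]
  GruIV TGATAC/2: at [64, 79, 102] ⇒ [66, 81, 104]

All cut coordinates (distinct, sorted): [6, 17, 21, 49, 61, 66, 72, 81, 97, 104, 114]

Fragments:
  6→17: 11 bp
  17→21: 4 bp
  21→49: 28 bp
  49→61: 12 bp
  61→66: 5 bp
  66→72: 6 bp
  72→81: 9 bp
  81→97: 16 bp
  97→104: 7 bp
  104→114: 10 bp
  114→6 (wrap): 116-114+6 = 8 bp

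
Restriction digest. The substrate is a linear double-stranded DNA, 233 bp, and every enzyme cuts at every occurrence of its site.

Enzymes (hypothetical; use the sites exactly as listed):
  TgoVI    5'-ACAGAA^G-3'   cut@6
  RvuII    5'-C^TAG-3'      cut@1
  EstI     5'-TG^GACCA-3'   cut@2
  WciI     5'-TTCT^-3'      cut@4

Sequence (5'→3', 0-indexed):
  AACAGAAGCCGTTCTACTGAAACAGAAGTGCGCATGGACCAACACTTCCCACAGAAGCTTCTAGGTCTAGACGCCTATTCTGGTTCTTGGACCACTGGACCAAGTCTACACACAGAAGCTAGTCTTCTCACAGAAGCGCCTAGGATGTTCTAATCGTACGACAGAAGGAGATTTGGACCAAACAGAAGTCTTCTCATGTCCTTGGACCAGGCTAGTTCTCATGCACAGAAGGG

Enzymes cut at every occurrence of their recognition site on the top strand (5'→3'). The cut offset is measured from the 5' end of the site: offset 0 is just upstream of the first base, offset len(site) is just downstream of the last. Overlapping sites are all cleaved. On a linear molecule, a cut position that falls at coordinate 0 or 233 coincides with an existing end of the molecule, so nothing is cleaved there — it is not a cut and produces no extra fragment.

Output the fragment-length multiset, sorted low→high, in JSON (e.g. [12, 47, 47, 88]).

[1,2,2,3,5,5,5,6,7,7,7,7,8,8,8,9,9,9,10,11,11,12,12,14,15,20,20]

Per-enzyme occurrences:
  TgoVI (ACAGAAG, off=6): starts [1, 21, 50, 111, 129, 160, 181, 224] → cuts [7, 27, 56, 117, 135, 166, 187, 230]
  RvuII (CTAG, off=1): starts [60, 66, 118, 139, 211] → cuts [61, 67, 119, 140, 212]
  EstI (TGGACCA, off=2): starts [34, 87, 95, 173, 202] → cuts [36, 89, 97, 175, 204]
  WciI (TTCT, off=4): starts [11, 58, 77, 83, 124, 147, 190, 215] → cuts [15, 62, 81, 87, 128, 151, 194, 219]

All cut coordinates (distinct, sorted): [7, 15, 27, 36, 56, 61, 62, 67, 81, 87, 89, 97, 117, 119, 128, 135, 140, 151, 166, 175, 187, 194, 204, 212, 219, 230]

Fragment lengths:
  [0,7): 7 bp
  [7,15): 8 bp
  [15,27): 12 bp
  [27,36): 9 bp
  [36,56): 20 bp
  [56,61): 5 bp
  [61,62): 1 bp
  [62,67): 5 bp
  [67,81): 14 bp
  [81,87): 6 bp
  [87,89): 2 bp
  [89,97): 8 bp
  [97,117): 20 bp
  [117,119): 2 bp
  [119,128): 9 bp
  [128,135): 7 bp
  [135,140): 5 bp
  [140,151): 11 bp
  [151,166): 15 bp
  [166,175): 9 bp
  [175,187): 12 bp
  [187,194): 7 bp
  [194,204): 10 bp
  [204,212): 8 bp
  [212,219): 7 bp
  [219,230): 11 bp
  [230,233): 3 bp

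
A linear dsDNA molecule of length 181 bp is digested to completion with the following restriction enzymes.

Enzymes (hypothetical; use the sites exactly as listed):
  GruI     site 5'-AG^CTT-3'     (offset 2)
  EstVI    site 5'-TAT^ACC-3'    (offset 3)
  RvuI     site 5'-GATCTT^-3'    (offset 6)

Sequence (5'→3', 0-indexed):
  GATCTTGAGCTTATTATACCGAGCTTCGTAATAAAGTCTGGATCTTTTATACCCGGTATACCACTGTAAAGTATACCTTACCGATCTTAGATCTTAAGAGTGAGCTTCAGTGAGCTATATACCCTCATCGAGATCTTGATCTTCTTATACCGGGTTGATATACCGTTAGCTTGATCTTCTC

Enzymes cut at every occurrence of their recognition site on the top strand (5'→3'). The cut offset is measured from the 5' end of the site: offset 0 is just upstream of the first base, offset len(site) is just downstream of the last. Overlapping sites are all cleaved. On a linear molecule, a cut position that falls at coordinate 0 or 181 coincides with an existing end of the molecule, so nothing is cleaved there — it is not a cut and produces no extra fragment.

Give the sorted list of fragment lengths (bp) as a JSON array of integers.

Scan for sites:
  GruI AGCTT/2: at [7, 21, 102, 167] ⇒ [9, 23, 104, 169]
  EstVI TATACC/3: at [14, 47, 56, 71, 117, 145, 158] ⇒ [17, 50, 59, 74, 120, 148, 161]
  RvuI GATCTT/6: at [0, 40, 82, 89, 131, 137, 172] ⇒ [6, 46, 88, 95, 137, 143, 178]

Pooled cuts: [6, 9, 17, 23, 46, 50, 59, 74, 88, 95, 104, 120, 137, 143, 148, 161, 169, 178]

Fragments:
  [0,6): 6 bp
  [6,9): 3 bp
  [9,17): 8 bp
  [17,23): 6 bp
  [23,46): 23 bp
  [46,50): 4 bp
  [50,59): 9 bp
  [59,74): 15 bp
  [74,88): 14 bp
  [88,95): 7 bp
  [95,104): 9 bp
  [104,120): 16 bp
  [120,137): 17 bp
  [137,143): 6 bp
  [143,148): 5 bp
  [148,161): 13 bp
  [161,169): 8 bp
  [169,178): 9 bp
  [178,181): 3 bp

[3,3,4,5,6,6,6,7,8,8,9,9,9,13,14,15,16,17,23]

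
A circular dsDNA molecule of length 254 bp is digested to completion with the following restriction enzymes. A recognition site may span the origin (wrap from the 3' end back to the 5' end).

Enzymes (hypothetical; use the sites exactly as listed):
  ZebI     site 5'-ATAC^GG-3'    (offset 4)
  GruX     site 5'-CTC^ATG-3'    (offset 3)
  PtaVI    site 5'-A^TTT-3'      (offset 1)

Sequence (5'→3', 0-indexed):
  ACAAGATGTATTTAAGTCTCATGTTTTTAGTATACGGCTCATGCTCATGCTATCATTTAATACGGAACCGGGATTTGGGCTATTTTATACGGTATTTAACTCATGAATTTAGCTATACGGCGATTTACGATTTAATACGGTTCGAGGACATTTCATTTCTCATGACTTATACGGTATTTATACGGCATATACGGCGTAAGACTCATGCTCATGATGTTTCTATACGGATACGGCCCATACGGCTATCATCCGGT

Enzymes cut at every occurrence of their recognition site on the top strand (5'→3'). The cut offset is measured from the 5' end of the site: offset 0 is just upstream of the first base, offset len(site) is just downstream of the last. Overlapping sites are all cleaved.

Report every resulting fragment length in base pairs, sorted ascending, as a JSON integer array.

[4,4,5,5,5,5,6,6,6,6,7,7,8,8,8,8,9,9,9,9,10,10,11,11,12,12,15,15,24]

Site scan:
  ZebI (ATACGG, off=4): starts [31, 59, 86, 114, 134, 168, 179, 188, 221, 227, 236] → cuts [35, 63, 90, 118, 138, 172, 183, 192, 225, 231, 240]
  GruX (CTCATG, off=3): starts [17, 37, 43, 99, 158, 201, 207] → cuts [20, 40, 46, 102, 161, 204, 210]
  PtaVI (ATTT, off=1): starts [9, 54, 72, 81, 93, 106, 122, 129, 149, 154, 175] → cuts [10, 55, 73, 82, 94, 107, 123, 130, 150, 155, 176]

Pooled cuts: [10, 20, 35, 40, 46, 55, 63, 73, 82, 90, 94, 102, 107, 118, 123, 130, 138, 150, 155, 161, 172, 176, 183, 192, 204, 210, 225, 231, 240]

Fragment lengths:
  10→20: 10 bp
  20→35: 15 bp
  35→40: 5 bp
  40→46: 6 bp
  46→55: 9 bp
  55→63: 8 bp
  63→73: 10 bp
  73→82: 9 bp
  82→90: 8 bp
  90→94: 4 bp
  94→102: 8 bp
  102→107: 5 bp
  107→118: 11 bp
  118→123: 5 bp
  123→130: 7 bp
  130→138: 8 bp
  138→150: 12 bp
  150→155: 5 bp
  155→161: 6 bp
  161→172: 11 bp
  172→176: 4 bp
  176→183: 7 bp
  183→192: 9 bp
  192→204: 12 bp
  204→210: 6 bp
  210→225: 15 bp
  225→231: 6 bp
  231→240: 9 bp
  240→10 (wrap): 254-240+10 = 24 bp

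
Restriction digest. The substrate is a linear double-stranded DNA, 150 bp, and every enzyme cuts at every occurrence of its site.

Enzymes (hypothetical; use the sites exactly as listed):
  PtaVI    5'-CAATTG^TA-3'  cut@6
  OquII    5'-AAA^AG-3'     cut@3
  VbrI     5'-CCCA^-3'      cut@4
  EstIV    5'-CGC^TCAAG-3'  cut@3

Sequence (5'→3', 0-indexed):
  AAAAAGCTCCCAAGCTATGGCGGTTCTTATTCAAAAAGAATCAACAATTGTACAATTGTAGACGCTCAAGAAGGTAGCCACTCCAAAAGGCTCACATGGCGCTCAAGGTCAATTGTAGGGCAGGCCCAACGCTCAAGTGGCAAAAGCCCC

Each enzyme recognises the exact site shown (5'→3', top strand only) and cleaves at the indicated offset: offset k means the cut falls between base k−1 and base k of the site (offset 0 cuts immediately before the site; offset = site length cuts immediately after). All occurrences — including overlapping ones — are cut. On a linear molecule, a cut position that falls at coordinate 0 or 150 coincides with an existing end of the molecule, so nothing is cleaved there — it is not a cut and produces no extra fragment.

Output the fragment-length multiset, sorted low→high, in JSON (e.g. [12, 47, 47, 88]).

Scan for sites:
  PtaVI (CAATTGTA, off=6): starts [44, 52, 109] → cuts [50, 58, 115]
  OquII (AAAAG, off=3): starts [1, 33, 84, 141] → cuts [4, 36, 87, 144]
  VbrI (CCCA, off=4): starts [8, 124] → cuts [12, 128]
  EstIV (CGCTCAAG, off=3): starts [62, 99, 129] → cuts [65, 102, 132]

All cut coordinates (distinct, sorted): [4, 12, 36, 50, 58, 65, 87, 102, 115, 128, 132, 144]

Fragment lengths:
  [0,4): 4 bp
  [4,12): 8 bp
  [12,36): 24 bp
  [36,50): 14 bp
  [50,58): 8 bp
  [58,65): 7 bp
  [65,87): 22 bp
  [87,102): 15 bp
  [102,115): 13 bp
  [115,128): 13 bp
  [128,132): 4 bp
  [132,144): 12 bp
  [144,150): 6 bp

[4,4,6,7,8,8,12,13,13,14,15,22,24]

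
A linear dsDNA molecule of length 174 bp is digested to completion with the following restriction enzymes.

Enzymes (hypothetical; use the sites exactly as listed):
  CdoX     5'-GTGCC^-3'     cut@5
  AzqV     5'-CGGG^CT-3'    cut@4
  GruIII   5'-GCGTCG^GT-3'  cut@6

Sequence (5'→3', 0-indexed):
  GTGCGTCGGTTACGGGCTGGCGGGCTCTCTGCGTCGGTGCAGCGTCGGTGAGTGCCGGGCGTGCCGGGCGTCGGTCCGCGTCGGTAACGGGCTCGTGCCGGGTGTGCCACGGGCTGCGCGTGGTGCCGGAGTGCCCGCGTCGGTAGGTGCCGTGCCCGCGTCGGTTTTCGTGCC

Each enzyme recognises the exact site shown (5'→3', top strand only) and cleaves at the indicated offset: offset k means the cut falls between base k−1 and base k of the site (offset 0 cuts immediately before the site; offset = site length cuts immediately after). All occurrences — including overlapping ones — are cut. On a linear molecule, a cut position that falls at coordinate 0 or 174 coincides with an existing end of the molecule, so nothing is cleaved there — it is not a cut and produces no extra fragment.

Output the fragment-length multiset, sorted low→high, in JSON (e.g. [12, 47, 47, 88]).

Scan for sites:
  CdoX GTGCC/5: at [51, 60, 94, 103, 122, 130, 146, 151, 169] ⇒ [56, 65, 99, 108, 127, 135, 151, 156] (position 174 is a terminus of the linear molecule — no cut)
  AzqV CGGGCT/4: at [12, 20, 87, 109] ⇒ [16, 24, 91, 113]
  GruIII GCGTCGGT/6: at [2, 30, 41, 67, 77, 136, 157] ⇒ [8, 36, 47, 73, 83, 142, 163]

Pooled cuts: [8, 16, 24, 36, 47, 56, 65, 73, 83, 91, 99, 108, 113, 127, 135, 142, 151, 156, 163]

Fragments:
  [0,8): 8 bp
  [8,16): 8 bp
  [16,24): 8 bp
  [24,36): 12 bp
  [36,47): 11 bp
  [47,56): 9 bp
  [56,65): 9 bp
  [65,73): 8 bp
  [73,83): 10 bp
  [83,91): 8 bp
  [91,99): 8 bp
  [99,108): 9 bp
  [108,113): 5 bp
  [113,127): 14 bp
  [127,135): 8 bp
  [135,142): 7 bp
  [142,151): 9 bp
  [151,156): 5 bp
  [156,163): 7 bp
  [163,174): 11 bp

[5,5,7,7,8,8,8,8,8,8,8,9,9,9,9,10,11,11,12,14]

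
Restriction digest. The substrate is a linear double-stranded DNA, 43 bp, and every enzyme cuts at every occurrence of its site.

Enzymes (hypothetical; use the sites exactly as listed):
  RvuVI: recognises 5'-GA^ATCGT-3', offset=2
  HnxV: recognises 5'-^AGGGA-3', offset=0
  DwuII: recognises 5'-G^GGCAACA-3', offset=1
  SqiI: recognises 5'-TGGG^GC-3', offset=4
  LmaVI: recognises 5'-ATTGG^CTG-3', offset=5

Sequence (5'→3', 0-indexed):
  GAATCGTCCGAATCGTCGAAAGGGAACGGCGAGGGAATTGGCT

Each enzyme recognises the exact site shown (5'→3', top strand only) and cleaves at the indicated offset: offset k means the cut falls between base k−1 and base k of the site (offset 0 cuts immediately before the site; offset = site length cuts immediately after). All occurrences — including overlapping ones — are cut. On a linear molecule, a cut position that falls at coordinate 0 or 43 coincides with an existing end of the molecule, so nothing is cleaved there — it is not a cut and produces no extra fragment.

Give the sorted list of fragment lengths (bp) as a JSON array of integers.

Site scan:
  RvuVI GAATCGT/2: at [0, 9] ⇒ [2, 11]
  HnxV AGGGA/0: at [20, 31] ⇒ [20, 31]
  DwuII (GGGCAACA, off=1): no sites
  SqiI (TGGGGC, off=4): no sites
  LmaVI (ATTGGCTG, off=5): no sites

All cut coordinates (distinct, sorted): [2, 11, 20, 31]

Fragment lengths:
  [0,2): 2 bp
  [2,11): 9 bp
  [11,20): 9 bp
  [20,31): 11 bp
  [31,43): 12 bp

[2,9,9,11,12]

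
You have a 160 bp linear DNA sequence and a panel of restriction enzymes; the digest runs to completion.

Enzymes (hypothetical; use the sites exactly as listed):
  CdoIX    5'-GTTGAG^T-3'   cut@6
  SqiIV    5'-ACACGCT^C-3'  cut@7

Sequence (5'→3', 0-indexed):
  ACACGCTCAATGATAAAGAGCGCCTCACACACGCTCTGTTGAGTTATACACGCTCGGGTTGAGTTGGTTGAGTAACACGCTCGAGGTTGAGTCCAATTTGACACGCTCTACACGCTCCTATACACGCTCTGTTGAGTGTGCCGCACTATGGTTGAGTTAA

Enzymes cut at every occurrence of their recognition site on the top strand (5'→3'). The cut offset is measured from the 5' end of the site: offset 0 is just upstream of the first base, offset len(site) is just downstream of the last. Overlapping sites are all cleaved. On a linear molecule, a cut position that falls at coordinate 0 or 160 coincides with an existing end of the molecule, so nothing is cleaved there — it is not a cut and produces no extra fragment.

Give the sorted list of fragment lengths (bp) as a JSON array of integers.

[4,7,8,8,9,9,9,9,10,11,12,16,20,28]

Site scan:
  CdoIX (GTTGAGT, off=6): starts [37, 57, 66, 85, 130, 150] → cuts [43, 63, 72, 91, 136, 156]
  SqiIV (ACACGCTC, off=7): starts [0, 28, 47, 74, 100, 109, 121] → cuts [7, 35, 54, 81, 107, 116, 128]

All cut coordinates (distinct, sorted): [7, 35, 43, 54, 63, 72, 81, 91, 107, 116, 128, 136, 156]

Fragment lengths:
  [0,7): 7 bp
  [7,35): 28 bp
  [35,43): 8 bp
  [43,54): 11 bp
  [54,63): 9 bp
  [63,72): 9 bp
  [72,81): 9 bp
  [81,91): 10 bp
  [91,107): 16 bp
  [107,116): 9 bp
  [116,128): 12 bp
  [128,136): 8 bp
  [136,156): 20 bp
  [156,160): 4 bp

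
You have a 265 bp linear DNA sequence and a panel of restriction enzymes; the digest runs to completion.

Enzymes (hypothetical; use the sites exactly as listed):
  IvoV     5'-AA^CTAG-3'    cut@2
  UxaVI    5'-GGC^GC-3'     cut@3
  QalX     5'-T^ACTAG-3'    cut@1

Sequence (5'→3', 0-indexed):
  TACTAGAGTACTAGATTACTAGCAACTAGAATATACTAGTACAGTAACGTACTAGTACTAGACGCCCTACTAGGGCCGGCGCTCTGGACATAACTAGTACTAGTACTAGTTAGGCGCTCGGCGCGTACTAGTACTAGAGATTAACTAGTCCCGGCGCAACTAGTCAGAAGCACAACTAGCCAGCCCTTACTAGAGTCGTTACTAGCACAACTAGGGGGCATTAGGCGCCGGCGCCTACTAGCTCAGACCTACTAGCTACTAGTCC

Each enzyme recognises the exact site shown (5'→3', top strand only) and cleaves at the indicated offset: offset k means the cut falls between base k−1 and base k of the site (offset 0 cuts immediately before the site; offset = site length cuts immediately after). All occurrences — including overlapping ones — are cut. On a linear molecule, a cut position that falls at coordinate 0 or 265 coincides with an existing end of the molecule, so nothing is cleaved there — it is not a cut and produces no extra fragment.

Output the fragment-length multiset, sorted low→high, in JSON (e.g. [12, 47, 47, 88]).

[1,4,4,4,5,6,6,6,6,7,7,8,8,8,8,9,10,11,11,12,12,12,12,13,13,14,16,16,16]

Site scan:
  IvoV (AACTAG, off=2): starts [23, 91, 142, 157, 173, 208] → cuts [25, 93, 144, 159, 175, 210]
  UxaVI (GGCGC, off=3): starts [77, 112, 119, 152, 223, 229] → cuts [80, 115, 122, 155, 226, 232]
  QalX (TACTAG, off=1): starts [0, 8, 16, 33, 49, 55, 67, 97, 103, 125, 131, 187, 199, 235, 249, 256] → cuts [1, 9, 17, 34, 50, 56, 68, 98, 104, 126, 132, 188, 200, 236, 250, 257]

Pooled cuts: [1, 9, 17, 25, 34, 50, 56, 68, 80, 93, 98, 104, 115, 122, 126, 132, 144, 155, 159, 175, 188, 200, 210, 226, 232, 236, 250, 257]

Fragment lengths:
  [0,1): 1 bp
  [1,9): 8 bp
  [9,17): 8 bp
  [17,25): 8 bp
  [25,34): 9 bp
  [34,50): 16 bp
  [50,56): 6 bp
  [56,68): 12 bp
  [68,80): 12 bp
  [80,93): 13 bp
  [93,98): 5 bp
  [98,104): 6 bp
  [104,115): 11 bp
  [115,122): 7 bp
  [122,126): 4 bp
  [126,132): 6 bp
  [132,144): 12 bp
  [144,155): 11 bp
  [155,159): 4 bp
  [159,175): 16 bp
  [175,188): 13 bp
  [188,200): 12 bp
  [200,210): 10 bp
  [210,226): 16 bp
  [226,232): 6 bp
  [232,236): 4 bp
  [236,250): 14 bp
  [250,257): 7 bp
  [257,265): 8 bp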